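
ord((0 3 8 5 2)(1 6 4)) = 15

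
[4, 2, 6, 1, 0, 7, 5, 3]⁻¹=[4, 3, 1, 7, 0, 6, 2, 5]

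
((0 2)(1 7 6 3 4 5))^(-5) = (0 2)(1 7 6 3 4 5)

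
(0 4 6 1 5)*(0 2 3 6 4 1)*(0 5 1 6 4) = (0 6 5 2 3 4)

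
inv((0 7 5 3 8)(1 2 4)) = (0 8 3 5 7)(1 4 2)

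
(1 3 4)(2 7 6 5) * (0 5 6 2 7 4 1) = (0 5 7 2 4)(1 3)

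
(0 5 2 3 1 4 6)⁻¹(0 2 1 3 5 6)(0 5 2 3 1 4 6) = (0 5 3 4 1 2)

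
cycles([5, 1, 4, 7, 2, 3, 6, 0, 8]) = (0 5 3 7)(2 4)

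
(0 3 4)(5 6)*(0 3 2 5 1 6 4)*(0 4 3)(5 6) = (0 2 6 1 5 3 4)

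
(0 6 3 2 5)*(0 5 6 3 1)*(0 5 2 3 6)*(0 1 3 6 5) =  (0 5 2 1)(3 6)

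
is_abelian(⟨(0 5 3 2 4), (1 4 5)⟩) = no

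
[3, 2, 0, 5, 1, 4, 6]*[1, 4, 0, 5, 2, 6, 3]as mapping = [0→5, 1→0, 2→1, 3→6, 4→4, 5→2, 6→3]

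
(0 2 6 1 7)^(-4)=(0 2 6 1 7)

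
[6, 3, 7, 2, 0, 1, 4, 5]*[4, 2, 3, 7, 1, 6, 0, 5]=[0, 7, 5, 3, 4, 2, 1, 6]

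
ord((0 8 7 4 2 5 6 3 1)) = 9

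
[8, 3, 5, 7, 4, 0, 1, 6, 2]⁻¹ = [5, 6, 8, 1, 4, 2, 7, 3, 0]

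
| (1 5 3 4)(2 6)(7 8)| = 4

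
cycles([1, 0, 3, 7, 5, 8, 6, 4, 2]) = (0 1) (2 3 7 4 5 8) 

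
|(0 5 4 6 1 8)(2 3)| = 6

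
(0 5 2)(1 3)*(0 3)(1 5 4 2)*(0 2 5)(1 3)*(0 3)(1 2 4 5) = (0 5)(1 4)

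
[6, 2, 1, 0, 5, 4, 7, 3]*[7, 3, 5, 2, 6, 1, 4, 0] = [4, 5, 3, 7, 1, 6, 0, 2]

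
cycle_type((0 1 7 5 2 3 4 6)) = 8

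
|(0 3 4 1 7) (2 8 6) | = 15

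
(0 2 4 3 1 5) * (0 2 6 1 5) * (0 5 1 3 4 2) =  (0 6 3 1 5)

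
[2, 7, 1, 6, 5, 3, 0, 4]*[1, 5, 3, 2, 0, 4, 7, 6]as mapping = [0→3, 1→6, 2→5, 3→7, 4→4, 5→2, 6→1, 7→0]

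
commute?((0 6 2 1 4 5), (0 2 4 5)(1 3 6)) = no:(0 6 2 1 4 5)*(0 2 4 5)(1 3 6) = (0 1 5 2 3 6 4), (0 2 4 5)(1 3 6)*(0 6 2 1 4 5) = (0 1 3 2 5 6 4)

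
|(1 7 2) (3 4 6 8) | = 12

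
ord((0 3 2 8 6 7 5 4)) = 8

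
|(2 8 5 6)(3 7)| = 4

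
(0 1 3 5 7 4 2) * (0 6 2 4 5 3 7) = (0 1 7 5)(2 6)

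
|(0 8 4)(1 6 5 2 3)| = 15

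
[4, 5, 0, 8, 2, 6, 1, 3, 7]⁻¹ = [2, 6, 4, 7, 0, 1, 5, 8, 3]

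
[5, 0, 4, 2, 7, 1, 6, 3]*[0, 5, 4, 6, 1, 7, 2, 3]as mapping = [0→7, 1→0, 2→1, 3→4, 4→3, 5→5, 6→2, 7→6]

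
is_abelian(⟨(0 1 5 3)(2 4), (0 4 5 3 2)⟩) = no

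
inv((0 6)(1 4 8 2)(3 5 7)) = (0 6)(1 2 8 4)(3 7 5)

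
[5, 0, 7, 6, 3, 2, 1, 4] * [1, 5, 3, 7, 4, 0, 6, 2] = [0, 1, 2, 6, 7, 3, 5, 4]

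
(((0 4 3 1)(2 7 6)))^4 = (2 7 6)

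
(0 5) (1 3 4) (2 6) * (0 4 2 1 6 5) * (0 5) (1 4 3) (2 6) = (0 5 3 6 4 2) 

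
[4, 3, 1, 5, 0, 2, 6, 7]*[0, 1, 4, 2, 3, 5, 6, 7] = [3, 2, 1, 5, 0, 4, 6, 7]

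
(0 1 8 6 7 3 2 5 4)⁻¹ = (0 4 5 2 3 7 6 8 1)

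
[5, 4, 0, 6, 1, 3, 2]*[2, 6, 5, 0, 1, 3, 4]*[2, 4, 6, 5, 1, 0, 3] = [5, 4, 6, 1, 3, 2, 0]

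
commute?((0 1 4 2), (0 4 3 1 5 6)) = no:(0 1 4 2)*(0 4 3 1 5 6) = (0 5 6)(1 3)(2 4), (0 4 3 1 5 6)*(0 1 4 2) = (0 2)(1 5 6)(3 4)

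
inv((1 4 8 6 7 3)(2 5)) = (1 3 7 6 8 4)(2 5)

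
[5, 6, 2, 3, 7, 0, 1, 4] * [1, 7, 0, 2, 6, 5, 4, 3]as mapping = [0→5, 1→4, 2→0, 3→2, 4→3, 5→1, 6→7, 7→6]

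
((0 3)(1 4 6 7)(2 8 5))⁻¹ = (0 3)(1 7 6 4)(2 5 8)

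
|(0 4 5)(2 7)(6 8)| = 6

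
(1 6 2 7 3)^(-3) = (1 2 3 6 7)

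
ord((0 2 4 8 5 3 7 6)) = 8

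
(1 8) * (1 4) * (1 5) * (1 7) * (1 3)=(1 8 4 5 7 3)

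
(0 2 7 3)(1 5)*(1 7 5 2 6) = (0 6 1 2 5 7 3)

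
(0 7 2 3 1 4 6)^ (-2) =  (0 4 3 7 6 1 2)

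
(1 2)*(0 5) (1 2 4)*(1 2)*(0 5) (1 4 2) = (1 2 4) 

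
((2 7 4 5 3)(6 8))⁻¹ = (2 3 5 4 7)(6 8)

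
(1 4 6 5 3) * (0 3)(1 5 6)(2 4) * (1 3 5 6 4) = (0 5)(1 2)(3 6 4)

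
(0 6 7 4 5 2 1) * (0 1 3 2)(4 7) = (0 6 4 5)(2 3)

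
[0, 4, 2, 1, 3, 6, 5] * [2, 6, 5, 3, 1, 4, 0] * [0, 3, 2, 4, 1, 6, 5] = [2, 3, 6, 5, 4, 0, 1]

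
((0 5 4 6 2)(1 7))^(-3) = (0 4 2 5 6)(1 7)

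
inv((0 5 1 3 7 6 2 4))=(0 4 2 6 7 3 1 5)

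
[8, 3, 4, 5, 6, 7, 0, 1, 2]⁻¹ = [6, 7, 8, 1, 2, 3, 4, 5, 0]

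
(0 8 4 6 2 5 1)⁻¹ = (0 1 5 2 6 4 8)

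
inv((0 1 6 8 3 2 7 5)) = (0 5 7 2 3 8 6 1)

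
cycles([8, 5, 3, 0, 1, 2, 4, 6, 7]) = (0 8 7 6 4 1 5 2 3)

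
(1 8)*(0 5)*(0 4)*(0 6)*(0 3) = (0 5 4 6 3)(1 8)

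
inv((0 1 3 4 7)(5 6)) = (0 7 4 3 1)(5 6)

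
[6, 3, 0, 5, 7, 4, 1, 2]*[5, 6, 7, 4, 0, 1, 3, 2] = [3, 4, 5, 1, 2, 0, 6, 7]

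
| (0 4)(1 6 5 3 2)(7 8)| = 10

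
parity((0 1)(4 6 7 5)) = even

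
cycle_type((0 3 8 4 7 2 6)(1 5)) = 2.7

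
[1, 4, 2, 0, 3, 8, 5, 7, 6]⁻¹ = [3, 0, 2, 4, 1, 6, 8, 7, 5]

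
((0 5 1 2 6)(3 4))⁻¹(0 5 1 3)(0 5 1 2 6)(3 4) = (1 2 4 5)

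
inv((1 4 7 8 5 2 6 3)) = (1 3 6 2 5 8 7 4)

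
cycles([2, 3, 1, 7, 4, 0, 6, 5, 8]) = (0 2 1 3 7 5)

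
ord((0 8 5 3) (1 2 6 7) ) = 4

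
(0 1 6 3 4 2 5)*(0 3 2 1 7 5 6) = (0 7 5 3 4 1)(2 6)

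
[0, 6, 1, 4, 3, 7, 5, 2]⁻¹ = [0, 2, 7, 4, 3, 6, 1, 5]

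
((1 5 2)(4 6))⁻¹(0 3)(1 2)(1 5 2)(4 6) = (0 3)(1 5)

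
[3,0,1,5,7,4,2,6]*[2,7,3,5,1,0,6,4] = [5,2,7,0,4,1,3,6]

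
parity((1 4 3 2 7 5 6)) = even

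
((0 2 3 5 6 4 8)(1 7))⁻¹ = (0 8 4 6 5 3 2)(1 7)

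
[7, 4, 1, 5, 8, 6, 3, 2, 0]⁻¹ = [8, 2, 7, 6, 1, 3, 5, 0, 4]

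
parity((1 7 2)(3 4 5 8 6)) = even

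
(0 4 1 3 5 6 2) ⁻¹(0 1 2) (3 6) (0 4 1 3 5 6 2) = (0 4 3) (2 5) 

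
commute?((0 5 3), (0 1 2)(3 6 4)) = no:(0 5 3) * (0 1 2)(3 6 4) = (0 5 6 4 3 1 2), (0 1 2)(3 6 4) * (0 5 3) = (0 1 2 5 3 6 4)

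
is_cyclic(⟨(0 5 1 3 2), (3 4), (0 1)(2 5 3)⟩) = no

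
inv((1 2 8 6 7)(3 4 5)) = (1 7 6 8 2)(3 5 4)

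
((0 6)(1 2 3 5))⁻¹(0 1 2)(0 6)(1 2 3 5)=(2 3 6)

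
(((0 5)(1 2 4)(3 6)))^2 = (1 4 2)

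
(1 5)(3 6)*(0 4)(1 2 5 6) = (0 4)(1 6 3)(2 5)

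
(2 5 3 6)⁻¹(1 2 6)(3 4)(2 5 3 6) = (1 5 2)(4 6)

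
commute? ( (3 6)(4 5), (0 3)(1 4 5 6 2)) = no: (3 6)(4 5) * (0 3)(1 4 5 6 2) = (0 3 2 1 4 6), (0 3)(1 4 5 6 2) * (3 6)(4 5) = (0 6 2 1 5 3)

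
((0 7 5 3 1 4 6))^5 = (0 4 3 7 6 1 5)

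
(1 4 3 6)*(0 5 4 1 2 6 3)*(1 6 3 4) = (0 5 1 6 2 3 4)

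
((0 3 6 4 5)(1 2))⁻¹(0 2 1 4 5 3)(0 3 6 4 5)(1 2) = (0 6 3 1 2 5)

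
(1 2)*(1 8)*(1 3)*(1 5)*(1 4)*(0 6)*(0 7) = (0 6 7)(1 2 8 3 5 4)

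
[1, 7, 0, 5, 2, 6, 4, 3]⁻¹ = [2, 0, 4, 7, 6, 3, 5, 1]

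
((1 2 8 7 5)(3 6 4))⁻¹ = (1 5 7 8 2)(3 4 6)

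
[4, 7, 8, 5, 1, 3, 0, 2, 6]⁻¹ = [6, 4, 7, 5, 0, 3, 8, 1, 2]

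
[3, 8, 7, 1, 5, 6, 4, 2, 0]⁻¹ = [8, 3, 7, 0, 6, 4, 5, 2, 1]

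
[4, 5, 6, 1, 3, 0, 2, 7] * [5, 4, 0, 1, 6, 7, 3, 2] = [6, 7, 3, 4, 1, 5, 0, 2] 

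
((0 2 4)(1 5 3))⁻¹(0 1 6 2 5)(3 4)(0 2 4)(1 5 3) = (0 1)(2 5 6 4 3)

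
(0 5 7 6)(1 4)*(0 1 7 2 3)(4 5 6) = (0 6 1 5 2 3)(4 7)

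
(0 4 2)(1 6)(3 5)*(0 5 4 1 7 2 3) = (0 1 6 7 2 5)(3 4)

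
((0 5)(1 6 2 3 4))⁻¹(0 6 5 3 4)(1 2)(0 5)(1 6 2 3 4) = (0 4 1 5 2)(3 6)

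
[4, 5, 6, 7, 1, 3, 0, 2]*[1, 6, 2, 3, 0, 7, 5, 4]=[0, 7, 5, 4, 6, 3, 1, 2]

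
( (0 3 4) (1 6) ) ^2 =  (0 4 3) 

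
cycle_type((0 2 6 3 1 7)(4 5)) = 2.6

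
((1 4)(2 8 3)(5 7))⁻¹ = (1 4)(2 3 8)(5 7)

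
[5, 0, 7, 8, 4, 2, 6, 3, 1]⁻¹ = [1, 8, 5, 7, 4, 0, 6, 2, 3]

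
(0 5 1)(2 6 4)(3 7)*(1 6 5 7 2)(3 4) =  (0 7 4 1)(2 5 6 3)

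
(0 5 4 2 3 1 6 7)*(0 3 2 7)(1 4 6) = (0 5 6)(3 4 7)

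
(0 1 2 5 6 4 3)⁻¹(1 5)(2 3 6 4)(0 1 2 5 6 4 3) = (0 4 3 5)(2 6)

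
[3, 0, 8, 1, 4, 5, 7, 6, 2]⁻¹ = [1, 3, 8, 0, 4, 5, 7, 6, 2]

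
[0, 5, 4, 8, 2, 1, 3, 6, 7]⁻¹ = [0, 5, 4, 6, 2, 1, 7, 8, 3]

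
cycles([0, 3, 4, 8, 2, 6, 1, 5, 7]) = (1 3 8 7 5 6)(2 4)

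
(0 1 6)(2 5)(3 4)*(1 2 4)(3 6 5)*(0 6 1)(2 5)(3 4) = (0 5 3)(1 2 4)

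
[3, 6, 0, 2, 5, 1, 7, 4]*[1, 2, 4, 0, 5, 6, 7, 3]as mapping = [0→0, 1→7, 2→1, 3→4, 4→6, 5→2, 6→3, 7→5]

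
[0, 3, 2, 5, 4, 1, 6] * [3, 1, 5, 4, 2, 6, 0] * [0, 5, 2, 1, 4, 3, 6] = [1, 4, 3, 6, 2, 5, 0]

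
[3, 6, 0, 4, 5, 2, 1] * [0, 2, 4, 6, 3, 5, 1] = [6, 1, 0, 3, 5, 4, 2]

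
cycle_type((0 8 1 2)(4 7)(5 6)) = 2^2.4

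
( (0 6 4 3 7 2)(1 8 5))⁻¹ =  (0 2 7 3 4 6)(1 5 8)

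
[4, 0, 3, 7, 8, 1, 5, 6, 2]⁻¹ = [1, 5, 8, 2, 0, 6, 7, 3, 4]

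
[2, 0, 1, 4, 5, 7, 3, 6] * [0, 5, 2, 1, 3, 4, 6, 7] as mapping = [0→2, 1→0, 2→5, 3→3, 4→4, 5→7, 6→1, 7→6] 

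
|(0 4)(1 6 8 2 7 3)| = 6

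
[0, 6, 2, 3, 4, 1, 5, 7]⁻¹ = [0, 5, 2, 3, 4, 6, 1, 7]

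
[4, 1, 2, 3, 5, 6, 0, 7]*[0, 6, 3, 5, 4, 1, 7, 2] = [4, 6, 3, 5, 1, 7, 0, 2]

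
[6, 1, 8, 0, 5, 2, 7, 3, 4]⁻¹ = [3, 1, 5, 7, 8, 4, 0, 6, 2]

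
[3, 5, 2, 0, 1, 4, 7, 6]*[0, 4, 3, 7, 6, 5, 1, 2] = [7, 5, 3, 0, 4, 6, 2, 1]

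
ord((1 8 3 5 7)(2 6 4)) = 15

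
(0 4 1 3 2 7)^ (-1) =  (0 7 2 3 1 4)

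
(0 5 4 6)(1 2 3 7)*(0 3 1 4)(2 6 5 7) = (0 7 4 5)(1 6 3 2)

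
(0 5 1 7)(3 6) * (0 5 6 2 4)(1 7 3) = (0 6 1 3 2 4)(5 7)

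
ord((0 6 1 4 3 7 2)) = 7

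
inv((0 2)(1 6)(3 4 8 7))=(0 2)(1 6)(3 7 8 4)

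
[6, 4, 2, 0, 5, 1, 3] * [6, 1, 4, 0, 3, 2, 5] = [5, 3, 4, 6, 2, 1, 0]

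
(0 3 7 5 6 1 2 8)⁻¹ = (0 8 2 1 6 5 7 3)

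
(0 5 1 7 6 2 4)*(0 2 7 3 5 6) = (0 6 7)(1 3 5)(2 4)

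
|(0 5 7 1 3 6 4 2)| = 8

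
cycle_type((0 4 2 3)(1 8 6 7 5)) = 4.5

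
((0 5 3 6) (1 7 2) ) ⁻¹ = (0 6 3 5) (1 2 7) 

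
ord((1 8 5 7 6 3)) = 6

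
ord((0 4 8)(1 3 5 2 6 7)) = 6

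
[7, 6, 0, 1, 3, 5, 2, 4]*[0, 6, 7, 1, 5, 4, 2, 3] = [3, 2, 0, 6, 1, 4, 7, 5]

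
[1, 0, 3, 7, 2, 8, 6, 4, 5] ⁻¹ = [1, 0, 4, 2, 7, 8, 6, 3, 5] 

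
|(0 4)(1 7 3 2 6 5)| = 6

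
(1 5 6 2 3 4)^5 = (1 4 3 2 6 5)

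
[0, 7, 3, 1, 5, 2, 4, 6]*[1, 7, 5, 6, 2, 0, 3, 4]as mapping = [0→1, 1→4, 2→6, 3→7, 4→0, 5→5, 6→2, 7→3]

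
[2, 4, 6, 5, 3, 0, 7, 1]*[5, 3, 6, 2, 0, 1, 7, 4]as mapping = [0→6, 1→0, 2→7, 3→1, 4→2, 5→5, 6→4, 7→3]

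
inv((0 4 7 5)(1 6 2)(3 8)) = (0 5 7 4)(1 2 6)(3 8)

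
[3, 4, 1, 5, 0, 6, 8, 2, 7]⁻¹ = [4, 2, 7, 0, 1, 3, 5, 8, 6]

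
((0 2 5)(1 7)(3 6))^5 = (0 5 2)(1 7)(3 6)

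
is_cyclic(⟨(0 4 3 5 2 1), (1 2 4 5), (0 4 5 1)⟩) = no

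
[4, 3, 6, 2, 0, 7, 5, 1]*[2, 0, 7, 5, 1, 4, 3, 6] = [1, 5, 3, 7, 2, 6, 4, 0]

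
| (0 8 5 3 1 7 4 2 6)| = 9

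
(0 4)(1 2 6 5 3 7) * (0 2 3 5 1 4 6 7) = (0 6 1 3)(2 7 4)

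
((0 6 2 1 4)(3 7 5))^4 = (0 4 1 2 6)(3 7 5)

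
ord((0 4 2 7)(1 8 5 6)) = 4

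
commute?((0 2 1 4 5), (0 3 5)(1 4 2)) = no:(0 2 1 4 5)*(0 3 5)(1 4 2) = (0 1 2 4)(3 5), (0 3 5)(1 4 2)*(0 2 1 4 5) = (0 3)(1 5 2 4)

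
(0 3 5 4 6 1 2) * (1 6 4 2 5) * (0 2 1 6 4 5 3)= (1 3 6 4 5)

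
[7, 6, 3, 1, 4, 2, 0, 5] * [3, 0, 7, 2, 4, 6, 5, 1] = [1, 5, 2, 0, 4, 7, 3, 6]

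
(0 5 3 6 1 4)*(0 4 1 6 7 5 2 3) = (0 2 3 7 5)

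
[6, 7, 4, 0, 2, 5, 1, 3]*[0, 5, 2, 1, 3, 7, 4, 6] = [4, 6, 3, 0, 2, 7, 5, 1]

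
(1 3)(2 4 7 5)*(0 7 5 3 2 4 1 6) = (0 7 3 6)(1 2)(4 5)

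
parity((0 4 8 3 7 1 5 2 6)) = even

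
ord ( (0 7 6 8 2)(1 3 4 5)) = 20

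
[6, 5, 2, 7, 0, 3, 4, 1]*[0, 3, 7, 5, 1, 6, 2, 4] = [2, 6, 7, 4, 0, 5, 1, 3]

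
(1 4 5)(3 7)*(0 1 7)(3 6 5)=(0 1 4 3)(5 7 6)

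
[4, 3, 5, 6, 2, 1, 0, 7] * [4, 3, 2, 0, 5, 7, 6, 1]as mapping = [0→5, 1→0, 2→7, 3→6, 4→2, 5→3, 6→4, 7→1]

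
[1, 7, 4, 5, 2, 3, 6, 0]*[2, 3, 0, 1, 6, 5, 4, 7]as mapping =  [0→3, 1→7, 2→6, 3→5, 4→0, 5→1, 6→4, 7→2]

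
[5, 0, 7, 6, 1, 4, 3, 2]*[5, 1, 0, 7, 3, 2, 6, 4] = [2, 5, 4, 6, 1, 3, 7, 0]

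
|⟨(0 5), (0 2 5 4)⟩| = 8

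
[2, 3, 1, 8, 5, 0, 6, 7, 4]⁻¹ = [5, 2, 0, 1, 8, 4, 6, 7, 3]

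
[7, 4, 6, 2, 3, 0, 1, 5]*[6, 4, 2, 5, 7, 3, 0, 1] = [1, 7, 0, 2, 5, 6, 4, 3]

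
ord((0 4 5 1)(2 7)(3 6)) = 4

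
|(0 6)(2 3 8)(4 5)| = 6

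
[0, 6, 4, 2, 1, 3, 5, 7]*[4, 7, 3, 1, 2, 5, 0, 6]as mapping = [0→4, 1→0, 2→2, 3→3, 4→7, 5→1, 6→5, 7→6]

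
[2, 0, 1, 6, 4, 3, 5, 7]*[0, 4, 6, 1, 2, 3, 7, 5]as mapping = [0→6, 1→0, 2→4, 3→7, 4→2, 5→1, 6→3, 7→5]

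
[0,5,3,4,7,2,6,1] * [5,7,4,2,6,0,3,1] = [5,0,2,6,1,4,3,7]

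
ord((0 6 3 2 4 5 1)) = 7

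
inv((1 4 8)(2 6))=(1 8 4)(2 6)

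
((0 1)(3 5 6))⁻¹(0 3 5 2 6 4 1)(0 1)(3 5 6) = (0 1 5 6 2 3 4)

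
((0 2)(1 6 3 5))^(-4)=()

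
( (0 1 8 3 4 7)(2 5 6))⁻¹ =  (0 7 4 3 8 1)(2 6 5)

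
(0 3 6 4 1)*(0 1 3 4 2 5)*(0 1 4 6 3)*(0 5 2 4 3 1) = (0 6 4 5)(1 3)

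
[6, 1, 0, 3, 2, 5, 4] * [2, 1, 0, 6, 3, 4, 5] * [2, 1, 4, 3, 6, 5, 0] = [5, 1, 4, 0, 2, 6, 3]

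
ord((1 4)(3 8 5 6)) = 4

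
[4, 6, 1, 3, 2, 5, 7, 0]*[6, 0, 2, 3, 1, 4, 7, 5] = [1, 7, 0, 3, 2, 4, 5, 6]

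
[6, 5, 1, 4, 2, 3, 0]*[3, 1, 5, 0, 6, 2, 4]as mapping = [0→4, 1→2, 2→1, 3→6, 4→5, 5→0, 6→3]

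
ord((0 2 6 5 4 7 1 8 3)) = 9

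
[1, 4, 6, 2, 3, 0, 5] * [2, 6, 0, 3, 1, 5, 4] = [6, 1, 4, 0, 3, 2, 5]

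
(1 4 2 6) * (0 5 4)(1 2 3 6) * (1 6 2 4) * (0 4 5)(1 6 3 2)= (1 4 2 3)(5 6)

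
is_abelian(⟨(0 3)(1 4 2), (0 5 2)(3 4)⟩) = no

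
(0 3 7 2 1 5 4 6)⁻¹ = (0 6 4 5 1 2 7 3)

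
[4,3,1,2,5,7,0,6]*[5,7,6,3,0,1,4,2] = [0,3,7,6,1,2,5,4]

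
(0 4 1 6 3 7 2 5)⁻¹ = (0 5 2 7 3 6 1 4)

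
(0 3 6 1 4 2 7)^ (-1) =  (0 7 2 4 1 6 3)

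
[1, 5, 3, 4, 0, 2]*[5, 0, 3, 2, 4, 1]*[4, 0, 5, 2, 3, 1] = [4, 0, 5, 3, 1, 2]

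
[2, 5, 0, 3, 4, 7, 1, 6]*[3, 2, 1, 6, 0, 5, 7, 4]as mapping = [0→1, 1→5, 2→3, 3→6, 4→0, 5→4, 6→2, 7→7]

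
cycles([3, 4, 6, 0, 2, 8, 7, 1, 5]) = (0 3)(1 4 2 6 7)(5 8)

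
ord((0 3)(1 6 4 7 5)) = 10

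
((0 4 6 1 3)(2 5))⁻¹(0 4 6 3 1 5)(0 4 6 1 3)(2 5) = (0 3 2 4 6 1)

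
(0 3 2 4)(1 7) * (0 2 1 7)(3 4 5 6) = (0 4 2 5 6 3 1)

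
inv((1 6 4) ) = (1 4 6) 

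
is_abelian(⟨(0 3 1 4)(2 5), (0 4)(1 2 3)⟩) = no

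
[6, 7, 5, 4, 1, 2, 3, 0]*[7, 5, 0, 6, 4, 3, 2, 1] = [2, 1, 3, 4, 5, 0, 6, 7]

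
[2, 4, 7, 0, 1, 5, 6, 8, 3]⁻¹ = [3, 4, 0, 8, 1, 5, 6, 2, 7]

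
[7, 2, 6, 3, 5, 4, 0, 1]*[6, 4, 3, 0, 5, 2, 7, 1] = [1, 3, 7, 0, 2, 5, 6, 4]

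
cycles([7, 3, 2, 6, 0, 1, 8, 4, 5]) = (0 7 4)(1 3 6 8 5)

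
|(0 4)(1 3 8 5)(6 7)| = 4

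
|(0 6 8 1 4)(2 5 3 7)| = 20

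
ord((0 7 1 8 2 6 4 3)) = 8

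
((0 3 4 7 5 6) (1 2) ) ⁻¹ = (0 6 5 7 4 3) (1 2) 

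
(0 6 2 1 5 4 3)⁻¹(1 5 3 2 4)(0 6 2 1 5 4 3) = (0 1 3 5 4)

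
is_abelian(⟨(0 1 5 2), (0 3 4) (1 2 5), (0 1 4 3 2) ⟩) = no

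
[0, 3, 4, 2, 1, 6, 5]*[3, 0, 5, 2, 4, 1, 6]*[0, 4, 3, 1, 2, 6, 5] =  [1, 3, 2, 6, 0, 5, 4]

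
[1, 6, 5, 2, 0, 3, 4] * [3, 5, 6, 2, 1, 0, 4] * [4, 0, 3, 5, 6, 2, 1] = [2, 6, 4, 1, 5, 3, 0]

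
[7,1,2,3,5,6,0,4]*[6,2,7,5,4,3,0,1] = [1,2,7,5,3,0,6,4]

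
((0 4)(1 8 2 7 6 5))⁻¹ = (0 4)(1 5 6 7 2 8)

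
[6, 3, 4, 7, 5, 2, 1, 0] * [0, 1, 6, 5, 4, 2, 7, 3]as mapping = [0→7, 1→5, 2→4, 3→3, 4→2, 5→6, 6→1, 7→0]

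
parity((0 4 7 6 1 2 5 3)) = odd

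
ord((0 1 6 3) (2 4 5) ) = 12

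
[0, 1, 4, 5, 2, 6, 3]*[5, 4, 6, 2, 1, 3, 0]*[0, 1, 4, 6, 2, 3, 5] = [3, 2, 1, 6, 5, 0, 4]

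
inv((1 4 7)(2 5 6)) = (1 7 4)(2 6 5)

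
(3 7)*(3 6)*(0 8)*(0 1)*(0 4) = (0 8 1 4)(3 7 6)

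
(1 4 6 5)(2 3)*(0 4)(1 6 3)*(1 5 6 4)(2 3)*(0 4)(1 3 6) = (0 3 6 1 4 2 5)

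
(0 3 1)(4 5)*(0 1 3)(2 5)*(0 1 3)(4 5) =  (0 1 3)(2 4)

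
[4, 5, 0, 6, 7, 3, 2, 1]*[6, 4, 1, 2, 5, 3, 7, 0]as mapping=[0→5, 1→3, 2→6, 3→7, 4→0, 5→2, 6→1, 7→4]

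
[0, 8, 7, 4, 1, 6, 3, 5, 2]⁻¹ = [0, 4, 8, 6, 3, 7, 5, 2, 1]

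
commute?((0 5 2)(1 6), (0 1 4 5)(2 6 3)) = no:(0 5 2)(1 6)*(0 1 4 5)(2 6 3) = (1 3 2)(4 5 6), (0 1 4 5)(2 6 3)*(0 5 2)(1 6) = (0 6 3)(1 4 2)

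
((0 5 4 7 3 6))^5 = (0 6 3 7 4 5)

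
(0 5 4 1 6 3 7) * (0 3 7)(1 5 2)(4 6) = (0 2 1 4 5 6 7 3)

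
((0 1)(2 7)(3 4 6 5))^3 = (0 1)(2 7)(3 5 6 4)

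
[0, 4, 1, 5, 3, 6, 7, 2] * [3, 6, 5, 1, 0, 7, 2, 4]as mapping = [0→3, 1→0, 2→6, 3→7, 4→1, 5→2, 6→4, 7→5]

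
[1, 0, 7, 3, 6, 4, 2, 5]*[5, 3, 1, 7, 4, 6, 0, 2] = [3, 5, 2, 7, 0, 4, 1, 6]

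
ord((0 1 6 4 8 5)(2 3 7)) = 6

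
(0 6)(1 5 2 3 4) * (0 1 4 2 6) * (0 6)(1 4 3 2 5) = (0 6 4 3 5)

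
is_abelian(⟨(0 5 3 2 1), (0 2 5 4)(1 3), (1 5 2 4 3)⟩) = no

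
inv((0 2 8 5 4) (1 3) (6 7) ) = (0 4 5 8 2) (1 3) (6 7) 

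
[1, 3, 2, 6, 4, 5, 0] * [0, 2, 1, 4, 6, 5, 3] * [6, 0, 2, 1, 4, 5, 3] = [2, 4, 0, 1, 3, 5, 6]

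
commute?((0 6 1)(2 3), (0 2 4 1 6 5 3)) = no:(0 6 1)(2 3)*(0 2 4 1 6 5 3) = (0 5 3 4 1 2), (0 2 4 1 6 5 3)*(0 6 1)(2 3) = (0 3 6 5 2 4)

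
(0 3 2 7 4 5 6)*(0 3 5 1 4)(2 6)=(0 5 2 7)(1 4)(3 6)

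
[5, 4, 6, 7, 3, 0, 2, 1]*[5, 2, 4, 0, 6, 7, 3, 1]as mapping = [0→7, 1→6, 2→3, 3→1, 4→0, 5→5, 6→4, 7→2]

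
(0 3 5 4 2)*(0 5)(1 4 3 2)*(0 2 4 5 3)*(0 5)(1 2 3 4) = (0 1)(2 4)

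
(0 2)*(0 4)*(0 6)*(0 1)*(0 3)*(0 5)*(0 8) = (0 2 4 6 1 3 5 8)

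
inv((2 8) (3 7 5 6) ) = (2 8) (3 6 5 7) 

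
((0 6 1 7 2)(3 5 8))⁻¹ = (0 2 7 1 6)(3 8 5)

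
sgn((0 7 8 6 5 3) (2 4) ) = 1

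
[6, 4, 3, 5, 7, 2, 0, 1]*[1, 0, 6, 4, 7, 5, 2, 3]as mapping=[0→2, 1→7, 2→4, 3→5, 4→3, 5→6, 6→1, 7→0]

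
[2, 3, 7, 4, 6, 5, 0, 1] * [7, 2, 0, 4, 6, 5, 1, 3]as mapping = [0→0, 1→4, 2→3, 3→6, 4→1, 5→5, 6→7, 7→2]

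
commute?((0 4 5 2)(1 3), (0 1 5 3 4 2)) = no:(0 4 5 2)(1 3)*(0 1 5 3 4 2) = (0 2 1 4 3 5), (0 1 5 3 4 2)*(0 4 5 2)(1 3) = (0 3 5 1 2 4)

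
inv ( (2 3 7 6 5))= (2 5 6 7 3)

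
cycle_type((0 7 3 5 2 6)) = 6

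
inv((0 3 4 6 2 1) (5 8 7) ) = (0 1 2 6 4 3) (5 7 8) 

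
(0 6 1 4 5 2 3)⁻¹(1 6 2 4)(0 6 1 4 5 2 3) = (1 3 5 4)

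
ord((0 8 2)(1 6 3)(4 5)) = 6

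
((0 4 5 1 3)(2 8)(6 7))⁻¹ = (0 3 1 5 4)(2 8)(6 7)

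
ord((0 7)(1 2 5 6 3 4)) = 6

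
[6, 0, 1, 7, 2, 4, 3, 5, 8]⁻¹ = [1, 2, 4, 6, 5, 7, 0, 3, 8]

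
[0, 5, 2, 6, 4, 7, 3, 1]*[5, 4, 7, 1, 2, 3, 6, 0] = [5, 3, 7, 6, 2, 0, 1, 4]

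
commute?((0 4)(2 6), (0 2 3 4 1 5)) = no:(0 4)(2 6) * (0 2 3 4 1 5) = (0 1 5)(2 6 3 4), (0 2 3 4 1 5) * (0 4)(2 6) = (0 6 2 3)(1 5 4)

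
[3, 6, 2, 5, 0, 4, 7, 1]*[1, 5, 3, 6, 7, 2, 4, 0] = [6, 4, 3, 2, 1, 7, 0, 5]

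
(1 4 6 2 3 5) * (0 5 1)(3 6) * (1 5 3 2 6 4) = (0 3 5)(2 4)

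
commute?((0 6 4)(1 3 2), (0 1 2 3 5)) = no:(0 6 4)(1 3 2)*(0 1 2 3 5) = (0 6 4 1 5), (0 1 2 3 5)*(0 6 4)(1 3 2) = (0 3 5 6 4)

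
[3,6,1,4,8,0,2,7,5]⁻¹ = [5,2,6,0,3,8,1,7,4]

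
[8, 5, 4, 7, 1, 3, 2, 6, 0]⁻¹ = [8, 4, 6, 5, 2, 1, 7, 3, 0]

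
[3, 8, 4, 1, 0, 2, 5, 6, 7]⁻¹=[4, 3, 5, 0, 2, 6, 7, 8, 1]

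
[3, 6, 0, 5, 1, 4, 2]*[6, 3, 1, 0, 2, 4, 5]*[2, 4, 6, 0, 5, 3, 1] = [2, 3, 1, 5, 0, 6, 4]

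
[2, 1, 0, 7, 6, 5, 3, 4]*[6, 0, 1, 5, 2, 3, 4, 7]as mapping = [0→1, 1→0, 2→6, 3→7, 4→4, 5→3, 6→5, 7→2]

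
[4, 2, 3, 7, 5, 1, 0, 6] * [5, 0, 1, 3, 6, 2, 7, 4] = [6, 1, 3, 4, 2, 0, 5, 7]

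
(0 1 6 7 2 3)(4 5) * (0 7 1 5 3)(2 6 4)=(0 5 2)(1 4 3 7 6)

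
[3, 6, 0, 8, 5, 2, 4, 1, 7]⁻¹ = [2, 7, 5, 0, 6, 4, 1, 8, 3]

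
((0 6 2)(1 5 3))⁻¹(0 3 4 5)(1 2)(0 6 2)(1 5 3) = (0 5)(1 4 3 6)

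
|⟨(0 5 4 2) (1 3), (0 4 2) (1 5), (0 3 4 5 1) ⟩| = 720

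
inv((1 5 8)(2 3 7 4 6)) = (1 8 5)(2 6 4 7 3)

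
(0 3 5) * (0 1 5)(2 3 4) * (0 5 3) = (0 4 2)(1 3 5)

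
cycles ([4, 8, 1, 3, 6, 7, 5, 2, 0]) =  (0 4 6 5 7 2 1 8)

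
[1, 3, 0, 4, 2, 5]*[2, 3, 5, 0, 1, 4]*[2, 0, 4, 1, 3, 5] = [1, 2, 4, 0, 5, 3]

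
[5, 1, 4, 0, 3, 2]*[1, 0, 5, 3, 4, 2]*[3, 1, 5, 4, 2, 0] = [5, 3, 2, 1, 4, 0]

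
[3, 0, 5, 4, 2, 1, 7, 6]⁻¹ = [1, 5, 4, 0, 3, 2, 7, 6]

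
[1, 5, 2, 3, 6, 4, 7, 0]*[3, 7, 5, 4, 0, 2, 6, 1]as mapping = [0→7, 1→2, 2→5, 3→4, 4→6, 5→0, 6→1, 7→3]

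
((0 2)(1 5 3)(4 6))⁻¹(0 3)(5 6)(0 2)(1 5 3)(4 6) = (1 2)(3 4)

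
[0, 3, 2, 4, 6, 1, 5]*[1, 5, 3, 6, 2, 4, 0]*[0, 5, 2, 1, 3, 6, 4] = [5, 4, 1, 2, 0, 6, 3]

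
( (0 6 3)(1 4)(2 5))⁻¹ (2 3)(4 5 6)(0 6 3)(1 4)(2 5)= (0 5)(1 2 3)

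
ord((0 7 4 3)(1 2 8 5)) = 4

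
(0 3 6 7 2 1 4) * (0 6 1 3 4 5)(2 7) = (0 4 6 2 3 1 5)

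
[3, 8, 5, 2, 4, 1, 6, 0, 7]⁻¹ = [7, 5, 3, 0, 4, 2, 6, 8, 1]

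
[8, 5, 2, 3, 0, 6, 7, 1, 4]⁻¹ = [4, 7, 2, 3, 8, 1, 5, 6, 0]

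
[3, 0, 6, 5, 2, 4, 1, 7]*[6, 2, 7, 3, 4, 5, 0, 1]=[3, 6, 0, 5, 7, 4, 2, 1]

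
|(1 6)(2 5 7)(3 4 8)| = 6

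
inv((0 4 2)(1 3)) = (0 2 4)(1 3)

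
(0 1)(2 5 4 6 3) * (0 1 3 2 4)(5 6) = (0 3 4 5)(2 6)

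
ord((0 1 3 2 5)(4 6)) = 10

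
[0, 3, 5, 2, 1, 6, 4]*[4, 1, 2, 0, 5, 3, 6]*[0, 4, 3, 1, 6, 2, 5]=[6, 0, 1, 3, 4, 5, 2]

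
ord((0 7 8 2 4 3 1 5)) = 8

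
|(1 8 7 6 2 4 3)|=7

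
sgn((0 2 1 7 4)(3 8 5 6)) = -1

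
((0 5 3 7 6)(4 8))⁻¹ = (0 6 7 3 5)(4 8)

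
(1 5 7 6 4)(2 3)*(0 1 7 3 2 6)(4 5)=(0 1 4 7)(3 6 5)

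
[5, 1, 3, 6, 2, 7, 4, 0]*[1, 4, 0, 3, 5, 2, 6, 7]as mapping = [0→2, 1→4, 2→3, 3→6, 4→0, 5→7, 6→5, 7→1]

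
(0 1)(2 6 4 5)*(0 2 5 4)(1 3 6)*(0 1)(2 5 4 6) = (0 3 2)(1 5 4 6)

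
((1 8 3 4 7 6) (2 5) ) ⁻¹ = (1 6 7 4 3 8) (2 5) 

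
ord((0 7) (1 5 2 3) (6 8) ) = 4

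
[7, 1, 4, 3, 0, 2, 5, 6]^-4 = [6, 1, 0, 3, 7, 4, 2, 5]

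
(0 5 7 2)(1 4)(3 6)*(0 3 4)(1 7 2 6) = (0 5 2 3 1)(4 7 6)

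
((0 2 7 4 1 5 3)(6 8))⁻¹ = (0 3 5 1 4 7 2)(6 8)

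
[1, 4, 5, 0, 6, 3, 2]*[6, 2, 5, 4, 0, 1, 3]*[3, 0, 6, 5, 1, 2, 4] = [6, 3, 0, 4, 5, 1, 2] 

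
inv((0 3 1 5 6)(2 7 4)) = (0 6 5 1 3)(2 4 7)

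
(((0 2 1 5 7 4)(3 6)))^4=(0 7 1)(2 4 5)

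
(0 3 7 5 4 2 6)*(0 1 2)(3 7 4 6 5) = (0 7 3 4)(1 2 5 6)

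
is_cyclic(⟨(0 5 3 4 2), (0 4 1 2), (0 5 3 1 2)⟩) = no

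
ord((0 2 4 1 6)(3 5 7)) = 15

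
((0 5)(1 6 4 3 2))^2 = (1 4 2 6 3)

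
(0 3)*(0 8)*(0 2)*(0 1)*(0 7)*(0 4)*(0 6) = (0 3 8 2 1 7 4 6)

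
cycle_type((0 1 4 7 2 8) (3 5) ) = 2.6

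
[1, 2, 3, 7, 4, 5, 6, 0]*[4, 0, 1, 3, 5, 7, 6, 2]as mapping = [0→0, 1→1, 2→3, 3→2, 4→5, 5→7, 6→6, 7→4]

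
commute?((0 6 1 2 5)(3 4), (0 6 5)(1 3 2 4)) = no:(0 6 1 2 5)(3 4)*(0 6 5)(1 3 2 4) = (0 5 6 3 1 4 2), (0 6 5)(1 3 2 4)*(0 6 1 2 5)(3 4) = (0 1 4 2 3 5 6)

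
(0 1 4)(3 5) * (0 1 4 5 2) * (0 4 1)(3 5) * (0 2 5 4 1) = (1 3 5 4 2)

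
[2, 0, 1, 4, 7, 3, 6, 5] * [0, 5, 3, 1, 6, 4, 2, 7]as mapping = [0→3, 1→0, 2→5, 3→6, 4→7, 5→1, 6→2, 7→4]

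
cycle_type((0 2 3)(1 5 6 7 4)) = 3.5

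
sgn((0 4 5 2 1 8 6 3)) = -1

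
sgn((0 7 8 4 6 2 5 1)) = -1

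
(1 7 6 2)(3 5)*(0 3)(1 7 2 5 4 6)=(0 3 4 6 5)(1 2 7)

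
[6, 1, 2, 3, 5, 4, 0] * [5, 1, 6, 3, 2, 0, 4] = [4, 1, 6, 3, 0, 2, 5]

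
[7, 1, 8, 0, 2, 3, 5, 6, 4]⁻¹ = [3, 1, 4, 5, 8, 6, 7, 0, 2]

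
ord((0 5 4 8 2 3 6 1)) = 8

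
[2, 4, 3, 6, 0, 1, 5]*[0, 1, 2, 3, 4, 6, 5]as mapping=[0→2, 1→4, 2→3, 3→5, 4→0, 5→1, 6→6]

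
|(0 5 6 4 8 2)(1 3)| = 6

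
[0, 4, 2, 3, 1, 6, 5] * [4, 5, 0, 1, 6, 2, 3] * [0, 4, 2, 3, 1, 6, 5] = [1, 5, 0, 4, 6, 3, 2]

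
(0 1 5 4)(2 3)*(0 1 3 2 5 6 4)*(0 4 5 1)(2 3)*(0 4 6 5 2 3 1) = (0 3)(1 5 6 2)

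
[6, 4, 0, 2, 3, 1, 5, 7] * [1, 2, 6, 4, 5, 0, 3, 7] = [3, 5, 1, 6, 4, 2, 0, 7]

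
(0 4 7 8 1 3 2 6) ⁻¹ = (0 6 2 3 1 8 7 4) 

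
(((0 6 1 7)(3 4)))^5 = (0 6 1 7)(3 4)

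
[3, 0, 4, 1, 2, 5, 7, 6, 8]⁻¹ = [1, 3, 4, 0, 2, 5, 7, 6, 8]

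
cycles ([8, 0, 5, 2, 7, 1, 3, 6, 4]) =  (0 8 4 7 6 3 2 5 1)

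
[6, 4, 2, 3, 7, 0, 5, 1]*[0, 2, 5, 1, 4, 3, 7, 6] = [7, 4, 5, 1, 6, 0, 3, 2]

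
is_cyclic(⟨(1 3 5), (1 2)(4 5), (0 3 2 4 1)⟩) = no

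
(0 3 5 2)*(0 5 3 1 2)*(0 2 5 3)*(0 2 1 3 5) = (0 3 2 5 1)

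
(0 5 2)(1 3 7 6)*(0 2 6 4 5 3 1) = (0 3 7 4 5 6)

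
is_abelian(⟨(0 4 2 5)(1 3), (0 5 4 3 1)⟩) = no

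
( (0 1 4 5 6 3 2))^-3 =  (0 6 1 3 4 2 5)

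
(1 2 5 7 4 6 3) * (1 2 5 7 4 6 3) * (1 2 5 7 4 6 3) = (1 7 3 5 6 2 4)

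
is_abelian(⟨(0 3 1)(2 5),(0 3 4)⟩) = no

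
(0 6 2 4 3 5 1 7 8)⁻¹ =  (0 8 7 1 5 3 4 2 6)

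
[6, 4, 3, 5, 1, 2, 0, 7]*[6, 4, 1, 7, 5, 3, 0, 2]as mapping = [0→0, 1→5, 2→7, 3→3, 4→4, 5→1, 6→6, 7→2]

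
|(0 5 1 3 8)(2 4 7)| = 15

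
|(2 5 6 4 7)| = 5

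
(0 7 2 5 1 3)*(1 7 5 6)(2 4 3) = (0 5 7 4 3)(1 2 6)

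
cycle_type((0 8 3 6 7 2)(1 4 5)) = 3.6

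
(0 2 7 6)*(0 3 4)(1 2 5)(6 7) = (0 5 1 2 6 3 4)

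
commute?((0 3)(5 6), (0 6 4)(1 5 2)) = no:(0 3)(5 6) * (0 6 4)(1 5 2) = (0 3 6 2 1 5 4), (0 6 4)(1 5 2) * (0 3)(5 6) = (0 5 2 1 6 4 3)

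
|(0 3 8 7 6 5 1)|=7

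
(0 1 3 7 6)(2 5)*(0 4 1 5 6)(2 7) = (0 5 7)(1 3 2 6 4)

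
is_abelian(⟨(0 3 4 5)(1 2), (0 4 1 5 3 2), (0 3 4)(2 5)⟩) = no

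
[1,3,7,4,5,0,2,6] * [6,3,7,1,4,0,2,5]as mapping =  [0→3,1→1,2→5,3→4,4→0,5→6,6→7,7→2]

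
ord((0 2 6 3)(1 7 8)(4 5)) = 12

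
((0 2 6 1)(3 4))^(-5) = (0 1 6 2)(3 4)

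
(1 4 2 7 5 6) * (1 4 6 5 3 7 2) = (1 6 4)(3 7)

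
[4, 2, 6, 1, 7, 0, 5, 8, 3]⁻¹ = [5, 3, 1, 8, 0, 6, 2, 4, 7]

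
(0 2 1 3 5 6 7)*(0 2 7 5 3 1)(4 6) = (0 7 2)(4 6 5)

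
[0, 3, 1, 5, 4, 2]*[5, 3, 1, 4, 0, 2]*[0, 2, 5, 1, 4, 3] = [3, 4, 1, 5, 0, 2]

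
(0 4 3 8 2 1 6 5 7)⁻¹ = (0 7 5 6 1 2 8 3 4)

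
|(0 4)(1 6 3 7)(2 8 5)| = 12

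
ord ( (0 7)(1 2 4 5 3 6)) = 6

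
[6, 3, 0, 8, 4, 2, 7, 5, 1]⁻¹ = [2, 8, 5, 1, 4, 7, 0, 6, 3]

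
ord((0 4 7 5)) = 4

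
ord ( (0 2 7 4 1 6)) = 6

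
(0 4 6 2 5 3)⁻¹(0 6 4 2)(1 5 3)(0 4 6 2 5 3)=(0 1 3)(2 6 5 4)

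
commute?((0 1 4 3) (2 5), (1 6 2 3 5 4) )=no:(0 1 4 3) (2 5) * (1 6 2 3 5 4)=(0 6 2 4 5 3), (1 6 2 3 5 4) * (0 1 4 3) (2 5)=(0 1 6 5 3 2) 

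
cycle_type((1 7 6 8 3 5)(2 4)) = 2.6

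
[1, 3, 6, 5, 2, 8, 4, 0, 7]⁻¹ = [7, 0, 4, 1, 6, 3, 2, 8, 5]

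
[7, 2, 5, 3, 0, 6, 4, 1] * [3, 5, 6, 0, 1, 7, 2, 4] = [4, 6, 7, 0, 3, 2, 1, 5]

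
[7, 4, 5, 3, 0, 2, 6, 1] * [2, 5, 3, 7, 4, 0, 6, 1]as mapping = [0→1, 1→4, 2→0, 3→7, 4→2, 5→3, 6→6, 7→5]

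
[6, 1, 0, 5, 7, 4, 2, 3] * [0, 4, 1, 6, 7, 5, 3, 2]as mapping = [0→3, 1→4, 2→0, 3→5, 4→2, 5→7, 6→1, 7→6]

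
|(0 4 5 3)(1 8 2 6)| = 4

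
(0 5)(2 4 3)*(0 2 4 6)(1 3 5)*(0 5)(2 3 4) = (0 1 4)(2 6 5 3)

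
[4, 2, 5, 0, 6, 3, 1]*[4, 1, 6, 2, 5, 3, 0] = [5, 6, 3, 4, 0, 2, 1]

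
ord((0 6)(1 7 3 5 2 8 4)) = 14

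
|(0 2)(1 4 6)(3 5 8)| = 6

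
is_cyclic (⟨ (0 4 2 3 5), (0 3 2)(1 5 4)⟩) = no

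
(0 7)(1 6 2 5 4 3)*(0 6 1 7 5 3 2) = (0 5 4 2 3 7 6)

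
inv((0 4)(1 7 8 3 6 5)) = (0 4)(1 5 6 3 8 7)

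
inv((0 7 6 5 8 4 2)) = (0 2 4 8 5 6 7)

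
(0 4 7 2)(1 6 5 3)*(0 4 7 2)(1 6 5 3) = (0 7)(1 5)(2 4)(3 6)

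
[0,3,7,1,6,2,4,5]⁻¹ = [0,3,5,1,6,7,4,2]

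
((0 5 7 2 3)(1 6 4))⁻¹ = (0 3 2 7 5)(1 4 6)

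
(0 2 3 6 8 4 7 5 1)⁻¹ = (0 1 5 7 4 8 6 3 2)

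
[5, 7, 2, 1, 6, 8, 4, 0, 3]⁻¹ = [7, 3, 2, 8, 6, 0, 4, 1, 5]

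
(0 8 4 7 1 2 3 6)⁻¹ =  (0 6 3 2 1 7 4 8)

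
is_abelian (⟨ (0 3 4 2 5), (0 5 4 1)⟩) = no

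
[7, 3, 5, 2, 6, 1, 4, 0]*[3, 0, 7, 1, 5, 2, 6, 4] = [4, 1, 2, 7, 6, 0, 5, 3]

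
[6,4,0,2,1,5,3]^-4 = [0,1,2,3,4,5,6]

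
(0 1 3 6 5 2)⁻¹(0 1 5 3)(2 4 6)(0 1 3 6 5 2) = (0 4 5)(1 3 2 6)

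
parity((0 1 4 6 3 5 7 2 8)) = even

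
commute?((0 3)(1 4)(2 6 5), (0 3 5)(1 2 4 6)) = no:(0 3)(1 4)(2 6 5) * (0 3 5)(1 2 4 6) = (0 5 4 2 1 6), (0 3 5)(1 2 4 6) * (0 3)(1 4)(2 6 5) = (1 6 4 5 3 2)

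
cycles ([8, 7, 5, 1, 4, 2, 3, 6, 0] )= (0 8)(1 7 6 3)(2 5)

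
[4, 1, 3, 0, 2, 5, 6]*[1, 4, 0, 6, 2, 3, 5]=[2, 4, 6, 1, 0, 3, 5]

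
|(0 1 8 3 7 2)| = 6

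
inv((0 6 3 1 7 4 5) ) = (0 5 4 7 1 3 6) 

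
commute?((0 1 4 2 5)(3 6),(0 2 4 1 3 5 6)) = no:(0 1 4 2 5)(3 6)*(0 2 4 1 3 5 6) = (0 3)(2 6 5),(0 2 4 1 3 5 6)*(0 1 4 2 5)(3 6) = (0 5 3)(1 6)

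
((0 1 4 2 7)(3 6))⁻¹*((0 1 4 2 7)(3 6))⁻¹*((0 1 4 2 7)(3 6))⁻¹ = (0 4 7 1 2)(3 6)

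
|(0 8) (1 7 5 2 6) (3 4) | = 10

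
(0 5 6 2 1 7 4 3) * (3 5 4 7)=(0 4 5 6 2 1 3)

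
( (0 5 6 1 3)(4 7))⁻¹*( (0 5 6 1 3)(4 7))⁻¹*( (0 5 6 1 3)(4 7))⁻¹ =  (0 6 3 5 1)(4 7)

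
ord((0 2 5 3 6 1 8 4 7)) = 9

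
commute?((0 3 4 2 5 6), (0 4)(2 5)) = no:(0 3 4 2 5 6)*(0 4)(2 5) = (0 3)(4 5 6), (0 4)(2 5)*(0 3 4 2 5 6) = (0 2 6)(3 4)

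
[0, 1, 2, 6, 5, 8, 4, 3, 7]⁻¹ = [0, 1, 2, 7, 6, 4, 3, 8, 5]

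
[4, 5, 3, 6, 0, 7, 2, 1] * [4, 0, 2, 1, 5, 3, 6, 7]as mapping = [0→5, 1→3, 2→1, 3→6, 4→4, 5→7, 6→2, 7→0]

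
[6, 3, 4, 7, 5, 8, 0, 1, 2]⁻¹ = [6, 7, 8, 1, 2, 4, 0, 3, 5]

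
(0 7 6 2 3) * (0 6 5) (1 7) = (0 1 7 5) (2 3 6) 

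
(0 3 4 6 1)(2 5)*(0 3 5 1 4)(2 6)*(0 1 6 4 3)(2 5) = (0 2 6 3 1)(4 5)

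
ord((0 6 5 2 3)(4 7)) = 10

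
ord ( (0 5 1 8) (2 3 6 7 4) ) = 20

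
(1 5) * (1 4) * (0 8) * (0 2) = (0 8 2)(1 5 4)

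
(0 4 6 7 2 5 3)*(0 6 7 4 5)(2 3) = (0 5 2)(3 6 4 7)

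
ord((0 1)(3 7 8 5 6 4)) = 6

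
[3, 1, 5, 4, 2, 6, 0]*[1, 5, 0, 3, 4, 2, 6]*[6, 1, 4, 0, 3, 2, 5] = [0, 2, 4, 3, 6, 5, 1]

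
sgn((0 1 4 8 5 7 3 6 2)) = 1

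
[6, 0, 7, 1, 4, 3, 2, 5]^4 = [5, 7, 1, 2, 4, 6, 3, 0]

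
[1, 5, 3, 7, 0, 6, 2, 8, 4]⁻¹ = [4, 0, 6, 2, 8, 1, 5, 3, 7]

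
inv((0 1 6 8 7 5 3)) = (0 3 5 7 8 6 1)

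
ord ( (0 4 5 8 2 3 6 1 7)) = 9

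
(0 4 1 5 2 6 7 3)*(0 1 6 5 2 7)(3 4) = (0 3 1 2 5 7 4 6)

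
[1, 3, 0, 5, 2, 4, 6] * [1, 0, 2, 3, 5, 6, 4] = [0, 3, 1, 6, 2, 5, 4]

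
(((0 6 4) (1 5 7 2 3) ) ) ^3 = (1 2 5 3 7) 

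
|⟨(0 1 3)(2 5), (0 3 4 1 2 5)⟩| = 720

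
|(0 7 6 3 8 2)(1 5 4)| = 6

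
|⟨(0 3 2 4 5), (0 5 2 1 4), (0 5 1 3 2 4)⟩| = 720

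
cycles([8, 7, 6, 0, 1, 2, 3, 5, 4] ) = (0 8 4 1 7 5 2 6 3)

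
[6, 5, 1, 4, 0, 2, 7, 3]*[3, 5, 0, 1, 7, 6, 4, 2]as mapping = [0→4, 1→6, 2→5, 3→7, 4→3, 5→0, 6→2, 7→1]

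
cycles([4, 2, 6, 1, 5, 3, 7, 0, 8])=(0 4 5 3 1 2 6 7)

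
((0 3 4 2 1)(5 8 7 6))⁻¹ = (0 1 2 4 3)(5 6 7 8)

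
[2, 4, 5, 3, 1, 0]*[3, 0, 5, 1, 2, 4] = [5, 2, 4, 1, 0, 3] 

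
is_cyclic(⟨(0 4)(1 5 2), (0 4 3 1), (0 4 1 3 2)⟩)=no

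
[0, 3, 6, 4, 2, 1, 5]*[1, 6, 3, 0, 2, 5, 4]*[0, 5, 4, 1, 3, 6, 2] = [5, 0, 3, 4, 1, 2, 6] 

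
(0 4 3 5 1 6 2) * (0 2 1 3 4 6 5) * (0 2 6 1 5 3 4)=(0 1 3 2 6 5 4)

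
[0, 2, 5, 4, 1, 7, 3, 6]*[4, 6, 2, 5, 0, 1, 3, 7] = [4, 2, 1, 0, 6, 7, 5, 3] 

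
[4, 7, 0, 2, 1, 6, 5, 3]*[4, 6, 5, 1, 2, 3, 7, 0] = [2, 0, 4, 5, 6, 7, 3, 1]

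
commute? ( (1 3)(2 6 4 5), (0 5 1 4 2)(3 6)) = no: (1 3)(2 6 4 5)*(0 5 1 4 2)(3 6) = (0 5)(1 6 2 3 4), (0 5 1 4 2)(3 6)*(1 3)(2 6 4 5) = (0 2)(1 5 3 4 6)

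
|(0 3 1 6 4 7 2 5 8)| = 9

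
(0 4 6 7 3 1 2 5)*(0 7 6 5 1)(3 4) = (0 3)(1 2)(4 5 7)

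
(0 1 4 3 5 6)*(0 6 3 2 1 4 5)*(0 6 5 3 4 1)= (0 1 3 6 5 4 2)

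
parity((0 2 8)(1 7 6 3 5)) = even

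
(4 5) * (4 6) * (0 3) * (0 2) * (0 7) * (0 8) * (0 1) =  (0 3 2 7 8 1)(4 5 6)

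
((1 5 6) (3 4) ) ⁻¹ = (1 6 5) (3 4) 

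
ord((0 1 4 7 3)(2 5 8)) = 15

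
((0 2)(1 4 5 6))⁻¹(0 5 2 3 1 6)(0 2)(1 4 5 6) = (0 3 4 1 2 6)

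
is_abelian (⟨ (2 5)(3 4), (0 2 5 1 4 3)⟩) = no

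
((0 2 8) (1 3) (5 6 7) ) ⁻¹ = (0 8 2) (1 3) (5 7 6) 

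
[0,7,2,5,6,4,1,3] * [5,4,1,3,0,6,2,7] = [5,7,1,6,2,0,4,3]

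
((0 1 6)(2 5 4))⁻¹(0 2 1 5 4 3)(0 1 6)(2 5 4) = (1 5 6 4 2 3)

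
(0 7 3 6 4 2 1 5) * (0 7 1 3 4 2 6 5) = (0 1)(2 3 5 7 4 6)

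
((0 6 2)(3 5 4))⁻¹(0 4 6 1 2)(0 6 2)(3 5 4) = (0 6 3 2 1)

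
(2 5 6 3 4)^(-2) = (2 3 5 4 6)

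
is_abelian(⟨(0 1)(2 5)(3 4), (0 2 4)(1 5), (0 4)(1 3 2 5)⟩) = no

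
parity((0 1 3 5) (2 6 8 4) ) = even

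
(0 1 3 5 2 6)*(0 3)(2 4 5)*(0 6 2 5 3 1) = (1 6)(3 5 4)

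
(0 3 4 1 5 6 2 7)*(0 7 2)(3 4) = (0 4 1 5 6)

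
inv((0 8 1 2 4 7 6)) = (0 6 7 4 2 1 8)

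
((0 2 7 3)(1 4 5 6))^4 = ()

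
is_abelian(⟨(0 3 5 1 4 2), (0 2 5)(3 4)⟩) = no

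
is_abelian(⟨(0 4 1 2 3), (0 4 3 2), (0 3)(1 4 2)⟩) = no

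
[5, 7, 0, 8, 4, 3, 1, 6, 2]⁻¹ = [2, 6, 8, 5, 4, 0, 7, 1, 3]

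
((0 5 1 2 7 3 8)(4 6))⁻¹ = (0 8 3 7 2 1 5)(4 6)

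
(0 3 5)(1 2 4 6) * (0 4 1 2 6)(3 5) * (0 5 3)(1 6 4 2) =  (0 3)(1 4 5 2 6)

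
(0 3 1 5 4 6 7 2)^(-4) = (0 4)(1 7)(2 5)(3 6)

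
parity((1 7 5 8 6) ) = even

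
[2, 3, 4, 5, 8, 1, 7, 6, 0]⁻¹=[8, 5, 0, 1, 2, 3, 7, 6, 4]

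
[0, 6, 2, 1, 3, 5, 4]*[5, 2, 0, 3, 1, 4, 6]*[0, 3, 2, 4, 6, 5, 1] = [5, 1, 0, 2, 4, 6, 3]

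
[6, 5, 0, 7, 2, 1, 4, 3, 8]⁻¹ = [2, 5, 4, 7, 6, 1, 0, 3, 8]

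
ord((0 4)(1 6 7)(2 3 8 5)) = 12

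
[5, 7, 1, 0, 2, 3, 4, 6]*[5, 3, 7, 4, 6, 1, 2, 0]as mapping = [0→1, 1→0, 2→3, 3→5, 4→7, 5→4, 6→6, 7→2]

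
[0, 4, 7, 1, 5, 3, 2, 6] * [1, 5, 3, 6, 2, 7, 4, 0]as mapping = [0→1, 1→2, 2→0, 3→5, 4→7, 5→6, 6→3, 7→4]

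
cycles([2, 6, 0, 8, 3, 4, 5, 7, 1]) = (0 2) (1 6 5 4 3 8) 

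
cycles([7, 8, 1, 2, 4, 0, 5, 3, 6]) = (0 7 3 2 1 8 6 5)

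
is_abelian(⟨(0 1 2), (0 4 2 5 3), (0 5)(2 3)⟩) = no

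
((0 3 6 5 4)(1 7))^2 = (0 6 4 3 5)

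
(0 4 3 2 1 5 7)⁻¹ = (0 7 5 1 2 3 4)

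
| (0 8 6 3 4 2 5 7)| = 8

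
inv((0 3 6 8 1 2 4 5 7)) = (0 7 5 4 2 1 8 6 3)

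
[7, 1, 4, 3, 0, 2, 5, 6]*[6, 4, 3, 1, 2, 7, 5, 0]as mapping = [0→0, 1→4, 2→2, 3→1, 4→6, 5→3, 6→7, 7→5]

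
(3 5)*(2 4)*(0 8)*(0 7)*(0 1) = (0 8 7 1)(2 4)(3 5)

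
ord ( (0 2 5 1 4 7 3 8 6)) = 9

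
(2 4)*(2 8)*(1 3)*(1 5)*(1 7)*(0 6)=(0 6)(1 3 5 7)(2 4 8)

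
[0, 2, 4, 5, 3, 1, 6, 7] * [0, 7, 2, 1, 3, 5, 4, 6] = [0, 2, 3, 5, 1, 7, 4, 6]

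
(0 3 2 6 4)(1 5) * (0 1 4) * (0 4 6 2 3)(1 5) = (4 5 6)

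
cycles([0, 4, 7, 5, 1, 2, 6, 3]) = (1 4)(2 7 3 5)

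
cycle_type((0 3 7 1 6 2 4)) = 7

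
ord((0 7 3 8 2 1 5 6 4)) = 9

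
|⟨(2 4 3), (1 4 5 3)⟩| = 120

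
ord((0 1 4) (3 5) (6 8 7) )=6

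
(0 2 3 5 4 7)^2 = (0 3 4)(2 5 7)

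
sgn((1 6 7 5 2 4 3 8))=-1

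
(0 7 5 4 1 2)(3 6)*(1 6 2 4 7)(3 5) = (0 1 4 6 5 7 3 2)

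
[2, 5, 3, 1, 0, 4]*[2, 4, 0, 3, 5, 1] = [0, 1, 3, 4, 2, 5] 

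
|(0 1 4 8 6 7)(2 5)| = 6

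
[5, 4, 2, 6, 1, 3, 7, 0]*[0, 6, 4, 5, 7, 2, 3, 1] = [2, 7, 4, 3, 6, 5, 1, 0]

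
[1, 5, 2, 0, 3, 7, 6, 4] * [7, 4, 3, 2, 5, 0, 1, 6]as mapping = [0→4, 1→0, 2→3, 3→7, 4→2, 5→6, 6→1, 7→5]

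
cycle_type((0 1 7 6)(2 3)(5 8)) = 2^2.4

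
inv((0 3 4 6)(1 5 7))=(0 6 4 3)(1 7 5)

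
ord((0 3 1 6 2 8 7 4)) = 8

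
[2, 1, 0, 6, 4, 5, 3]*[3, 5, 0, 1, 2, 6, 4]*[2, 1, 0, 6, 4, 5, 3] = [2, 5, 6, 4, 0, 3, 1]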